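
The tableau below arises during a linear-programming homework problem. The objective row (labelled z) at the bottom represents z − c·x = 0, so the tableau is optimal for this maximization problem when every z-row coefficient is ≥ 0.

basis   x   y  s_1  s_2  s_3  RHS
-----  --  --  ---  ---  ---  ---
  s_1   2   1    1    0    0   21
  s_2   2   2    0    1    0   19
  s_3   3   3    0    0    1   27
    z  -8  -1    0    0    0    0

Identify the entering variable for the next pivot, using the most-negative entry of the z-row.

Negative z-row entries: x: -8, y: -1.
The most negative is -8 in column x, so x enters.

x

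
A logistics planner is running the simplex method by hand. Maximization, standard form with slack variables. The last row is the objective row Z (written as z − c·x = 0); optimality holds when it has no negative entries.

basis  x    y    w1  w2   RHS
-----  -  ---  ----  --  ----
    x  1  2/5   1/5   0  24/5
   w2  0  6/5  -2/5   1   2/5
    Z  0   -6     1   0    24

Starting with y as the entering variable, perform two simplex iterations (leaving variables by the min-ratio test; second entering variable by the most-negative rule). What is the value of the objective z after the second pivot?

Ratio test on column y — row 1: (24/5)/(2/5) = 12; row 2: (2/5)/(6/5) = 1/3. Minimum is 1/3 at row 2 (w2 leaves); pivot element 6/5.
Pivot on row 2; the Z-row RHS becomes 24 − (-6)·(1/3) = 26.
Next entering variable (most negative Z-row entry -1): w1.
Ratio test on column w1 — row 1: (14/3)/(1/3) = 14; row 2: entry -1/3 ≤ 0. Minimum is 14 at row 1 (x leaves); pivot element 1/3.
After the second pivot the Z-row RHS is 26 − (-1)·14 = 40.

40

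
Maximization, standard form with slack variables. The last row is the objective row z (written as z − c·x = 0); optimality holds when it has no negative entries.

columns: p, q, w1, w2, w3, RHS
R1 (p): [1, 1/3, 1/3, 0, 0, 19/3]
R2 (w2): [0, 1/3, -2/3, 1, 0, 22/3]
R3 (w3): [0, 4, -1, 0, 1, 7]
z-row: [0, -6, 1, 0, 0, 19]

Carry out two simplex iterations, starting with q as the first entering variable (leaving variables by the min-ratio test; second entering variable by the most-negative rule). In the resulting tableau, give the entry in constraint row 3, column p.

3/5

Ratio test on column q — row 1: (19/3)/(1/3) = 19; row 2: (22/3)/(1/3) = 22; row 3: 7/4 = 7/4. Minimum is 7/4 at row 3 (w3 leaves); pivot element 4.
Divide row 3 by 4; eliminate column q from the other rows.
Second iteration: most negative z-row entry is -1/2 in column w1, so w1 enters.
Ratio test on column w1 — row 1: (23/4)/(5/12) = 69/5; row 2: entry -7/12 ≤ 0; row 3: entry -1/4 ≤ 0. Minimum is 69/5 at row 1 (p leaves); pivot element 5/12.
Divide row 1 by 5/12; eliminate column w1 from the other rows.
After both pivots, the entry at constraint row 3, column p is 3/5.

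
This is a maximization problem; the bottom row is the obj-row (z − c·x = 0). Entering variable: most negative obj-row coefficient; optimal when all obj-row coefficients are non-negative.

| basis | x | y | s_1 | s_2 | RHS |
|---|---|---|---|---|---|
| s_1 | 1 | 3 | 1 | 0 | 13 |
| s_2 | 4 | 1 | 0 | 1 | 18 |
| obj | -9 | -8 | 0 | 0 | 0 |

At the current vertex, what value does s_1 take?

s_1 is basic (row 1); its value is the RHS of that row, 13.

13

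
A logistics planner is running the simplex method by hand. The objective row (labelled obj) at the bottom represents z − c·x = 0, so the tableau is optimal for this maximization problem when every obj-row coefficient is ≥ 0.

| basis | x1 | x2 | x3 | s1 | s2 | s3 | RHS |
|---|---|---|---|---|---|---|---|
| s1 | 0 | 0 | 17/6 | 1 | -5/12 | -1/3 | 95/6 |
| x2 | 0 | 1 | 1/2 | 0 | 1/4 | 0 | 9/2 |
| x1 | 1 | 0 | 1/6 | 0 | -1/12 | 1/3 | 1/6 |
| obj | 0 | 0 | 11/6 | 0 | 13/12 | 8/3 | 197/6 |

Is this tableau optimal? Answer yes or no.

Every obj-row coefficient is ≥ 0, so the tableau is optimal.

yes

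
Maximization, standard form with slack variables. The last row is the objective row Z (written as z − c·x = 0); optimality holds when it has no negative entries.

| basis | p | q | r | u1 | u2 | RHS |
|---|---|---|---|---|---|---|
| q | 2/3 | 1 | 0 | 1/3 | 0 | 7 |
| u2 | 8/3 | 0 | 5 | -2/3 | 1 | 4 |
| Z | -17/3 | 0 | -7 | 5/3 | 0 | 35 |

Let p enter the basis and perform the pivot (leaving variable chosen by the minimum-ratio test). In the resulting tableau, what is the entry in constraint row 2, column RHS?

Ratio test on column p — row 1: 7/(2/3) = 21/2; row 2: 4/(8/3) = 3/2. Minimum is 3/2 at row 2 (u2 leaves); pivot element 8/3.
Divide row 2 by 8/3; eliminate column p from the other rows.
In the new row 2, the RHS entry is the old entry divided by the pivot: 4/(8/3) = 3/2.

3/2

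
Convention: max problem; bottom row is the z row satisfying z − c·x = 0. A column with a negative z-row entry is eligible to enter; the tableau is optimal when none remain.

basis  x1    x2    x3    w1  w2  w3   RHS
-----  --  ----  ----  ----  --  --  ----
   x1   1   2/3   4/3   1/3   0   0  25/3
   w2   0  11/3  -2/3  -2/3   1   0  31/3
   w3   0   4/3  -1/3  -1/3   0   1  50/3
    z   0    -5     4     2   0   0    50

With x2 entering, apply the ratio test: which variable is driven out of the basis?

w2

Column x2 entries and ratios — x1: (25/3)/(2/3) = 25/2; w2: (31/3)/(11/3) = 31/11; w3: (50/3)/(4/3) = 25/2.
Smallest ratio is 31/11 in the row of w2, so w2 leaves.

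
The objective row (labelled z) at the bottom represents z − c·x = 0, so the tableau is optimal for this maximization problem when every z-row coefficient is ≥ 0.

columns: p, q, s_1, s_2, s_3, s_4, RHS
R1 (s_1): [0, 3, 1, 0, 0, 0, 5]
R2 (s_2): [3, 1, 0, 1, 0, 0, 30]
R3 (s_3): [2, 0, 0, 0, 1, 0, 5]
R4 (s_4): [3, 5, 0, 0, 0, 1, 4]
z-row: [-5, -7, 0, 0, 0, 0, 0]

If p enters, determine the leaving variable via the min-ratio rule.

s_4

Column p entries and ratios — s_1: 0 ≤ 0, skip; s_2: 30/3 = 10; s_3: 5/2 = 5/2; s_4: 4/3 = 4/3.
Smallest ratio is 4/3 in the row of s_4, so s_4 leaves.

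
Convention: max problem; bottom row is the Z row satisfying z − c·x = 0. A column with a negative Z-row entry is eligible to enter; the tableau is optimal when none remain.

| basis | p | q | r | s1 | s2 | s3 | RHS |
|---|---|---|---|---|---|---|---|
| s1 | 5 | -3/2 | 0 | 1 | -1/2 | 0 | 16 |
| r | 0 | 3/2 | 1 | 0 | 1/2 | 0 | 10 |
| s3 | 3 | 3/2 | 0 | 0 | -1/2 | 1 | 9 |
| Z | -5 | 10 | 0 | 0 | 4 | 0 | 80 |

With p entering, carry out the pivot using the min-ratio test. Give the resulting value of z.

95

Ratio test on column p — row 1: 16/5 = 16/5; row 2: entry 0 ≤ 0; row 3: 9/3 = 3. Minimum is 3 at row 3 (s3 leaves); pivot element 3.
Pivot on row 3; the Z-row RHS becomes 80 − (-5)·3 = 95.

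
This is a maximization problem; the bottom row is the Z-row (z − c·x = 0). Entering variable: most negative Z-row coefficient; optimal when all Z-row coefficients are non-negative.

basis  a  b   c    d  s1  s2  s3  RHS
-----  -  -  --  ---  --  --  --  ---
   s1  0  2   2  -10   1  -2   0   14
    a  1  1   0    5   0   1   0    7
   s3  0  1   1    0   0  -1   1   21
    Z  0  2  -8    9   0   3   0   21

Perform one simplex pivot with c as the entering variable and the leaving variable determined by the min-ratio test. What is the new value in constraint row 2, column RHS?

7

Ratio test on column c — row 1: 14/2 = 7; row 2: entry 0 ≤ 0; row 3: 21/1 = 21. Minimum is 7 at row 1 (s1 leaves); pivot element 2.
Divide row 1 by 2; eliminate column c from the other rows.
Row 2 update in column RHS: 7 − 0·7 = 7.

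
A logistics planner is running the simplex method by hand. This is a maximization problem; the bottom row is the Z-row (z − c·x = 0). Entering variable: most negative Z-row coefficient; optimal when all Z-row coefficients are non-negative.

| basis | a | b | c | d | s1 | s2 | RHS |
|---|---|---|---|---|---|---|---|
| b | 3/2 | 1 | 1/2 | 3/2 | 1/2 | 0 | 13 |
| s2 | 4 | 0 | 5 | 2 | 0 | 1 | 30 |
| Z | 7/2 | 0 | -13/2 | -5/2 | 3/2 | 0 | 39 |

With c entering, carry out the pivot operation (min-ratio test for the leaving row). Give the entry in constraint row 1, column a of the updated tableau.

11/10

Ratio test on column c — row 1: 13/(1/2) = 26; row 2: 30/5 = 6. Minimum is 6 at row 2 (s2 leaves); pivot element 5.
Divide row 2 by 5; eliminate column c from the other rows.
Row 1 update in column a: 3/2 − (1/2)·(4/5) = 11/10.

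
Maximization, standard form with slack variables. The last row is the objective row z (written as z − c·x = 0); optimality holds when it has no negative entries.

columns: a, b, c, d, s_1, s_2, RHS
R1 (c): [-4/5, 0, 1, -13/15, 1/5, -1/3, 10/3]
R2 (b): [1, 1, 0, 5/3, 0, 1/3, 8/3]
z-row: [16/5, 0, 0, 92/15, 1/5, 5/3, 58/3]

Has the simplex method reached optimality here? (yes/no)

Every z-row coefficient is ≥ 0, so the tableau is optimal.

yes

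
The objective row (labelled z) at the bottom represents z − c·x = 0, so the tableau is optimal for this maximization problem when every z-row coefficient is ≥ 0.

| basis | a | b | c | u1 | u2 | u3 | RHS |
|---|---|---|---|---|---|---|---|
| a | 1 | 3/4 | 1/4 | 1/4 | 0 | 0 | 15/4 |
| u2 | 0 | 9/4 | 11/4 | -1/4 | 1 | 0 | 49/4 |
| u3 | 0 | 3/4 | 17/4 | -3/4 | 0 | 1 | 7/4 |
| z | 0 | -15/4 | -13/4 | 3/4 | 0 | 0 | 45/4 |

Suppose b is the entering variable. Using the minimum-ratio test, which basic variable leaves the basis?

u3

Column b entries and ratios — a: (15/4)/(3/4) = 5; u2: (49/4)/(9/4) = 49/9; u3: (7/4)/(3/4) = 7/3.
Smallest ratio is 7/3 in the row of u3, so u3 leaves.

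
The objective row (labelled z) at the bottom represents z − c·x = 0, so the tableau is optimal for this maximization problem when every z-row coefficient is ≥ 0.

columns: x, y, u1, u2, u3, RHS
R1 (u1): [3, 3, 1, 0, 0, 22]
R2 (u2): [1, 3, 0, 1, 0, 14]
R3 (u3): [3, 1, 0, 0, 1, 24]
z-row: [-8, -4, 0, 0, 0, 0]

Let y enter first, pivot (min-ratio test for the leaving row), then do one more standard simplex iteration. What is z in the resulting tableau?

136/3

Ratio test on column y — row 1: 22/3 = 22/3; row 2: 14/3 = 14/3; row 3: 24/1 = 24. Minimum is 14/3 at row 2 (u2 leaves); pivot element 3.
Pivot on row 2; the z-row RHS becomes 0 − (-4)·(14/3) = 56/3.
Next entering variable (most negative z-row entry -20/3): x.
Ratio test on column x — row 1: 8/2 = 4; row 2: (14/3)/(1/3) = 14; row 3: (58/3)/(8/3) = 29/4. Minimum is 4 at row 1 (u1 leaves); pivot element 2.
After the second pivot the z-row RHS is 56/3 − (-20/3)·4 = 136/3.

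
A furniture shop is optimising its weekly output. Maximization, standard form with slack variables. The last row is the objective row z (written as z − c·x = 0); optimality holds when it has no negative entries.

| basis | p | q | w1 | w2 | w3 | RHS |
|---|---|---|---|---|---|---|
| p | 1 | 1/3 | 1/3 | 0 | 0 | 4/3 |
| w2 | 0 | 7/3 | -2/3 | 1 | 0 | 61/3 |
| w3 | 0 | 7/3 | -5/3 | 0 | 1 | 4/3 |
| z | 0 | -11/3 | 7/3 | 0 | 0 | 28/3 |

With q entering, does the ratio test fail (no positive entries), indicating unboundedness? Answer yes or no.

Column q has positive entries in row(s) 1, 2, 3, so the ratio test bounds it — not unbounded.

no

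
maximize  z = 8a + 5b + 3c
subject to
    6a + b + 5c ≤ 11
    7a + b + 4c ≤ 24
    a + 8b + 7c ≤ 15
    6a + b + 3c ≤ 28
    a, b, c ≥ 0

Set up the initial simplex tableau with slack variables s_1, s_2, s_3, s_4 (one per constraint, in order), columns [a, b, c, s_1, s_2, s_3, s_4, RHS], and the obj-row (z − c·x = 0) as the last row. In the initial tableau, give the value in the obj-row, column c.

-3

The obj-row carries the negated objective coefficients: the c entry is -3.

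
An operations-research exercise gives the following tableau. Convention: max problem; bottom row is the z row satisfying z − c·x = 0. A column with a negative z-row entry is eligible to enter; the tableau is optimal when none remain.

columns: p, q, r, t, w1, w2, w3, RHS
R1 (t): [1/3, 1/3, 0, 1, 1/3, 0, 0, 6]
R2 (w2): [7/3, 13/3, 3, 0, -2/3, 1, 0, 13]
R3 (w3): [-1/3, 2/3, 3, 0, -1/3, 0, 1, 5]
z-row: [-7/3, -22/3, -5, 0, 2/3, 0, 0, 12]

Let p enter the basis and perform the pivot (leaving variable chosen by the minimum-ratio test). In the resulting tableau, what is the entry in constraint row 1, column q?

Ratio test on column p — row 1: 6/(1/3) = 18; row 2: 13/(7/3) = 39/7; row 3: entry -1/3 ≤ 0. Minimum is 39/7 at row 2 (w2 leaves); pivot element 7/3.
Divide row 2 by 7/3; eliminate column p from the other rows.
Row 1 update in column q: 1/3 − (1/3)·(13/7) = -2/7.

-2/7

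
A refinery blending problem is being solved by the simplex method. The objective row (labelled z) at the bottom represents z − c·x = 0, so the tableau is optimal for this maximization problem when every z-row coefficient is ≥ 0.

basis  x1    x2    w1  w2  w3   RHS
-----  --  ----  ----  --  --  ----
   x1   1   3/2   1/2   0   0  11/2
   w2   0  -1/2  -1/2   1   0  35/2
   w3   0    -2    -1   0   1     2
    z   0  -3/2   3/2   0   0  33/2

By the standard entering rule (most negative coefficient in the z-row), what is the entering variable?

x2

Negative z-row entries: x2: -3/2.
The most negative is -3/2 in column x2, so x2 enters.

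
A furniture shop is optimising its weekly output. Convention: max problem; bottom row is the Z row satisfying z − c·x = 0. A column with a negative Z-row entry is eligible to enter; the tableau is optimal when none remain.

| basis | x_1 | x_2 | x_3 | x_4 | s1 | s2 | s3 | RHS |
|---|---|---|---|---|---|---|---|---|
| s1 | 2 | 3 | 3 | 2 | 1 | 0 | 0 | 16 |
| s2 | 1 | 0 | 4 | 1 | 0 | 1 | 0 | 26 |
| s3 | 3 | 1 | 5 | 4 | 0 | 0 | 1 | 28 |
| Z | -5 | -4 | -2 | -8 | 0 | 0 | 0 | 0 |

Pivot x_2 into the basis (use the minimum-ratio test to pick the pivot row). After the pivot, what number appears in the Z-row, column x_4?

-16/3

Ratio test on column x_2 — row 1: 16/3 = 16/3; row 2: entry 0 ≤ 0; row 3: 28/1 = 28. Minimum is 16/3 at row 1 (s1 leaves); pivot element 3.
Divide row 1 by 3; eliminate column x_2 from the other rows.
Z-row update in column x_4: -8 − (-4)·(2/3) = -16/3.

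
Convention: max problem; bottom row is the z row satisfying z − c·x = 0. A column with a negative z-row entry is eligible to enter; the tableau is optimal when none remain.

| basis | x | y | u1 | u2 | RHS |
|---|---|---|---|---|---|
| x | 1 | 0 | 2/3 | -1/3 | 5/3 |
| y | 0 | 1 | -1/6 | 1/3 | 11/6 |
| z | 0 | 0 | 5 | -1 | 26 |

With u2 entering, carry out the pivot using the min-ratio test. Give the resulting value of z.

Ratio test on column u2 — row 1: entry -1/3 ≤ 0; row 2: (11/6)/(1/3) = 11/2. Minimum is 11/2 at row 2 (y leaves); pivot element 1/3.
Pivot on row 2; the z-row RHS becomes 26 − (-1)·(11/2) = 63/2.

63/2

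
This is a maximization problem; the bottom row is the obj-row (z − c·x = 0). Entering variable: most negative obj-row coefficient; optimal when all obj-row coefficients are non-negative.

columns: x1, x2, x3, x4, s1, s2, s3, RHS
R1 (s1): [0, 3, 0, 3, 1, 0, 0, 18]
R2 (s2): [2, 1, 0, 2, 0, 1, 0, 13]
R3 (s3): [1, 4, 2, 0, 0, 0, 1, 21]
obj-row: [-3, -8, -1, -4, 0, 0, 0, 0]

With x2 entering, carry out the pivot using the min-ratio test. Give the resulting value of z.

Ratio test on column x2 — row 1: 18/3 = 6; row 2: 13/1 = 13; row 3: 21/4 = 21/4. Minimum is 21/4 at row 3 (s3 leaves); pivot element 4.
Pivot on row 3; the obj-row RHS becomes 0 − (-8)·(21/4) = 42.

42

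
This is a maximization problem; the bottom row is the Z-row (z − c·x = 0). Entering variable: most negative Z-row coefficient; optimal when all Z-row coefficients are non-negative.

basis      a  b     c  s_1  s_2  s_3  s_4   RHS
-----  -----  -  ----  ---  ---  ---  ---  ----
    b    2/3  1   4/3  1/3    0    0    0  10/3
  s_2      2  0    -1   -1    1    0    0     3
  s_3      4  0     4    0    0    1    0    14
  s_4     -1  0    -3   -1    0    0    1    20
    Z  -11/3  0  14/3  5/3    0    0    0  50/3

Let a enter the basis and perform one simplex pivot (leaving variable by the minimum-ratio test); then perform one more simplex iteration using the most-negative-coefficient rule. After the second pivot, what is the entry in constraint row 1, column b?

Ratio test on column a — row 1: (10/3)/(2/3) = 5; row 2: 3/2 = 3/2; row 3: 14/4 = 7/2; row 4: entry -1 ≤ 0. Minimum is 3/2 at row 2 (s_2 leaves); pivot element 2.
Divide row 2 by 2; eliminate column a from the other rows.
Second iteration: most negative Z-row entry is -1/6 in column s_1, so s_1 enters.
Ratio test on column s_1 — row 1: (7/3)/(2/3) = 7/2; row 2: entry -1/2 ≤ 0; row 3: 8/2 = 4; row 4: entry -3/2 ≤ 0. Minimum is 7/2 at row 1 (b leaves); pivot element 2/3.
Divide row 1 by 2/3; eliminate column s_1 from the other rows.
After both pivots, the entry at constraint row 1, column b is 3/2.

3/2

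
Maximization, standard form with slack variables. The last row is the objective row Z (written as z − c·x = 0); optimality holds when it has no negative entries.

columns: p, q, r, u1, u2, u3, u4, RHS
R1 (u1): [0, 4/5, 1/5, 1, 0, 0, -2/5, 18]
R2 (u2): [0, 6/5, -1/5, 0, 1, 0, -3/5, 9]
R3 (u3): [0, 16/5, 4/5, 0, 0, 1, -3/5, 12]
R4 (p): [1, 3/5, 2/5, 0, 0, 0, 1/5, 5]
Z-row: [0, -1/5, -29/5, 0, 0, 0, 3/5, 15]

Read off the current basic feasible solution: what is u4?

0

u4 is not in the basis, so in the current basic feasible solution u4 = 0.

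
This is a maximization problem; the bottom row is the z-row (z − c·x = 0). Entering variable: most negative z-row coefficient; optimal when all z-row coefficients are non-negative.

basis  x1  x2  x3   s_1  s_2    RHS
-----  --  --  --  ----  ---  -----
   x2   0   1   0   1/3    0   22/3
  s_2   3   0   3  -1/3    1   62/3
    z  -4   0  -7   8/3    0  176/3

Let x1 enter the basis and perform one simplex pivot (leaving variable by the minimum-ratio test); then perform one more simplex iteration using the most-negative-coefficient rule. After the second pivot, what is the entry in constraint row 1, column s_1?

Ratio test on column x1 — row 1: entry 0 ≤ 0; row 2: (62/3)/3 = 62/9. Minimum is 62/9 at row 2 (s_2 leaves); pivot element 3.
Divide row 2 by 3; eliminate column x1 from the other rows.
Second iteration: most negative z-row entry is -3 in column x3, so x3 enters.
Ratio test on column x3 — row 1: entry 0 ≤ 0; row 2: (62/9)/1 = 62/9. Minimum is 62/9 at row 2 (x1 leaves); pivot element 1.
Divide row 2 by 1; eliminate column x3 from the other rows.
After both pivots, the entry at constraint row 1, column s_1 is 1/3.

1/3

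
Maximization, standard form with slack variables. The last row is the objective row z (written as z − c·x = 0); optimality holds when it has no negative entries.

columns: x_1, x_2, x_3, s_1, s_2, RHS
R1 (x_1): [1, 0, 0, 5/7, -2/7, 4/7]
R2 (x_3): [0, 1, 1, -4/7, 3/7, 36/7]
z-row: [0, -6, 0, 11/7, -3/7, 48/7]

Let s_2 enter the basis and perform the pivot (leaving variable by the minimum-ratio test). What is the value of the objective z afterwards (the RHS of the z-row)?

12

Ratio test on column s_2 — row 1: entry -2/7 ≤ 0; row 2: (36/7)/(3/7) = 12. Minimum is 12 at row 2 (x_3 leaves); pivot element 3/7.
Pivot on row 2; the z-row RHS becomes 48/7 − (-3/7)·12 = 12.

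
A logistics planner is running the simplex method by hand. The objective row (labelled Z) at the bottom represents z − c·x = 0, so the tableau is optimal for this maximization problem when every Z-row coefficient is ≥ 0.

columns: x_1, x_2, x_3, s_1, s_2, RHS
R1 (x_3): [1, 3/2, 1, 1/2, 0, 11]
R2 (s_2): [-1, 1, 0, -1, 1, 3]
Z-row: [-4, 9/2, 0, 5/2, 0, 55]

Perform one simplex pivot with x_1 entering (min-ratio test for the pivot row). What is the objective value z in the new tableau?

99

Ratio test on column x_1 — row 1: 11/1 = 11; row 2: entry -1 ≤ 0. Minimum is 11 at row 1 (x_3 leaves); pivot element 1.
Pivot on row 1; the Z-row RHS becomes 55 − (-4)·11 = 99.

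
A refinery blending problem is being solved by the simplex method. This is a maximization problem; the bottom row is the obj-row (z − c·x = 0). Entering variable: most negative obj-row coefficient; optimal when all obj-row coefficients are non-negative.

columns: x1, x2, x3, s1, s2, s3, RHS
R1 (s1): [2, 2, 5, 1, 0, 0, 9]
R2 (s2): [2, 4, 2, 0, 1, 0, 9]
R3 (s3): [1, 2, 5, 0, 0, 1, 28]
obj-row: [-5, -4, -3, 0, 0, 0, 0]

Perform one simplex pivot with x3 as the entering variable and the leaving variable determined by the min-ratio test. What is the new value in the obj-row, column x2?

-14/5

Ratio test on column x3 — row 1: 9/5 = 9/5; row 2: 9/2 = 9/2; row 3: 28/5 = 28/5. Minimum is 9/5 at row 1 (s1 leaves); pivot element 5.
Divide row 1 by 5; eliminate column x3 from the other rows.
obj-row update in column x2: -4 − (-3)·(2/5) = -14/5.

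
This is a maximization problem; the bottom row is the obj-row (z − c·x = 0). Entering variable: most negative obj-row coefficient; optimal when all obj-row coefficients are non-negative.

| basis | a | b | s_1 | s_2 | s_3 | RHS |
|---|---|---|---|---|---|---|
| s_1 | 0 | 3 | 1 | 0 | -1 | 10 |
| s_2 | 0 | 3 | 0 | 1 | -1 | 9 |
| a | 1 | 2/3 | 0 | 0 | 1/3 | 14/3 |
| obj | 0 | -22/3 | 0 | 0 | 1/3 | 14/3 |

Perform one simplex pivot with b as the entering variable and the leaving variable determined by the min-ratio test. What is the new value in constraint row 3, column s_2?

Ratio test on column b — row 1: 10/3 = 10/3; row 2: 9/3 = 3; row 3: (14/3)/(2/3) = 7. Minimum is 3 at row 2 (s_2 leaves); pivot element 3.
Divide row 2 by 3; eliminate column b from the other rows.
Row 3 update in column s_2: 0 − (2/3)·(1/3) = -2/9.

-2/9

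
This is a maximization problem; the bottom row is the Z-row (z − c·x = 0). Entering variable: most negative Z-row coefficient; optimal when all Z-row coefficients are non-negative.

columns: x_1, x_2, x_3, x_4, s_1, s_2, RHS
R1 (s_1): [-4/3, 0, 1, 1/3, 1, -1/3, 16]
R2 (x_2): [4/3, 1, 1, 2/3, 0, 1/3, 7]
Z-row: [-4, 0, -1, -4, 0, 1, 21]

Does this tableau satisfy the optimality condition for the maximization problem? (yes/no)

no

The Z-row has a negative entry -4 in column x_1, so it is not optimal.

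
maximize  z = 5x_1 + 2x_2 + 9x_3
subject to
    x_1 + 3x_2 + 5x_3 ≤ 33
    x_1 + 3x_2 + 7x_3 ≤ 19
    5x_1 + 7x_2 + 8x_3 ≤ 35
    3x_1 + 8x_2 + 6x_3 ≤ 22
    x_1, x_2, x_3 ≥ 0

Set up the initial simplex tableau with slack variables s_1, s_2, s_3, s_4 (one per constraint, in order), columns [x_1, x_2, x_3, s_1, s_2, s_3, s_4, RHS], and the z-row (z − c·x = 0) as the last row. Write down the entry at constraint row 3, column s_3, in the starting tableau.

1

Slack s_3 belongs to constraint 3; its column is the unit vector e_3, so the entry in row 3 is 1.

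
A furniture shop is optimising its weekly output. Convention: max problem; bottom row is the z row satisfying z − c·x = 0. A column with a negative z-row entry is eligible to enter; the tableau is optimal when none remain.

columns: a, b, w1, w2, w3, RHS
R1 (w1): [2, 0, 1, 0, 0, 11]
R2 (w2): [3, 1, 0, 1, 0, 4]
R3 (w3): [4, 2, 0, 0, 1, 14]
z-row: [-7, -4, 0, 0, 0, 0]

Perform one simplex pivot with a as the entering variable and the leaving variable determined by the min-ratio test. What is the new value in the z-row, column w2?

Ratio test on column a — row 1: 11/2 = 11/2; row 2: 4/3 = 4/3; row 3: 14/4 = 7/2. Minimum is 4/3 at row 2 (w2 leaves); pivot element 3.
Divide row 2 by 3; eliminate column a from the other rows.
z-row update in column w2: 0 − (-7)·(1/3) = 7/3.

7/3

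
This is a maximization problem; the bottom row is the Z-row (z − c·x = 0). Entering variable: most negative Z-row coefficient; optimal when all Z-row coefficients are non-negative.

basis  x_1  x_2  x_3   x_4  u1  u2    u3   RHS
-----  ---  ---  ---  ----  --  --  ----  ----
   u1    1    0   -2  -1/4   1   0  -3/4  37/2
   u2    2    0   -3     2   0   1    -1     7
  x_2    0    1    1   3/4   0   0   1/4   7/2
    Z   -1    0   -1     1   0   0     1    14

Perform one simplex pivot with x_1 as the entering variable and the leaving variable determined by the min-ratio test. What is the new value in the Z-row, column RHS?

35/2

Ratio test on column x_1 — row 1: (37/2)/1 = 37/2; row 2: 7/2 = 7/2; row 3: entry 0 ≤ 0. Minimum is 7/2 at row 2 (u2 leaves); pivot element 2.
Divide row 2 by 2; eliminate column x_1 from the other rows.
Z-row update in column RHS: 14 − (-1)·(7/2) = 35/2.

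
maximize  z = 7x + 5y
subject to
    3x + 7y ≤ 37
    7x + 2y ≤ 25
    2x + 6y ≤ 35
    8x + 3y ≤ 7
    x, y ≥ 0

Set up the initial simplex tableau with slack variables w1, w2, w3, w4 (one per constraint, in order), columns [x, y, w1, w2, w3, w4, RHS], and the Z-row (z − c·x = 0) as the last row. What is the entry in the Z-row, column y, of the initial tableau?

-5

The Z-row carries the negated objective coefficients: the y entry is -5.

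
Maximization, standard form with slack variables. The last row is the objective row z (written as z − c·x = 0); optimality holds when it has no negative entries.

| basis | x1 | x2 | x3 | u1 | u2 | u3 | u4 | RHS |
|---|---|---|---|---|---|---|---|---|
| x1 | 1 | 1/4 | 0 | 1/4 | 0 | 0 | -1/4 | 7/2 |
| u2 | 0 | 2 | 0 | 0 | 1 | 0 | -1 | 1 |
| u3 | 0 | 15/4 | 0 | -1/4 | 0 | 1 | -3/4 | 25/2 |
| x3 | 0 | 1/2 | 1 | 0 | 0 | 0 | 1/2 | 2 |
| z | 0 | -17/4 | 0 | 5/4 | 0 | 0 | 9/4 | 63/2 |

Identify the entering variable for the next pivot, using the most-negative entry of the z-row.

x2

Negative z-row entries: x2: -17/4.
The most negative is -17/4 in column x2, so x2 enters.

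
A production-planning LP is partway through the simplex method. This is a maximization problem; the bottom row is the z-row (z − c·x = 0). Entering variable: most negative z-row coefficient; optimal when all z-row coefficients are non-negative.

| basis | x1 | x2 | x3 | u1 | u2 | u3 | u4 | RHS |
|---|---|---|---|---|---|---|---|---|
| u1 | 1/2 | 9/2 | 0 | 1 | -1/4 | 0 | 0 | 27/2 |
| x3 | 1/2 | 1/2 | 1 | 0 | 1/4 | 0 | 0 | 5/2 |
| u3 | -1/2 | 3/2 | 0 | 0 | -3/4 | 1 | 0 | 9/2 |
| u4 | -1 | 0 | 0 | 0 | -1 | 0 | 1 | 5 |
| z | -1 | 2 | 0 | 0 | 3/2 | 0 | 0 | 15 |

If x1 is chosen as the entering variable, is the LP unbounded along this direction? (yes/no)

no

Column x1 has positive entries in row(s) 1, 2, so the ratio test bounds it — not unbounded.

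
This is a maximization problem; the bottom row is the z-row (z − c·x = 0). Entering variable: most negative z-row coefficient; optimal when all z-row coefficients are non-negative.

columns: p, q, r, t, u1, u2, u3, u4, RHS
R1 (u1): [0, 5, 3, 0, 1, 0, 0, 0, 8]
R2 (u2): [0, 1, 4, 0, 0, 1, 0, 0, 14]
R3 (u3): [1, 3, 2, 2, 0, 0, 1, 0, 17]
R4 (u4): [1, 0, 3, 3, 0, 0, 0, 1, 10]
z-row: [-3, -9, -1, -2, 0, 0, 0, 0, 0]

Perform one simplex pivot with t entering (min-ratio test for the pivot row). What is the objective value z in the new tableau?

Ratio test on column t — row 1: entry 0 ≤ 0; row 2: entry 0 ≤ 0; row 3: 17/2 = 17/2; row 4: 10/3 = 10/3. Minimum is 10/3 at row 4 (u4 leaves); pivot element 3.
Pivot on row 4; the z-row RHS becomes 0 − (-2)·(10/3) = 20/3.

20/3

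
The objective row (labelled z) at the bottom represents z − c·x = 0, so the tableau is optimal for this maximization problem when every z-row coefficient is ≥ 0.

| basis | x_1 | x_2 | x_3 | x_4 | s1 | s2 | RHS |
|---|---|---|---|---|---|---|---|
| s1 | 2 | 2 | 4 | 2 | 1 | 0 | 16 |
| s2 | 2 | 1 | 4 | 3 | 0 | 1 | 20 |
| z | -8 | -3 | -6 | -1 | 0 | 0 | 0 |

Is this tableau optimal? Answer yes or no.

The z-row has a negative entry -8 in column x_1, so it is not optimal.

no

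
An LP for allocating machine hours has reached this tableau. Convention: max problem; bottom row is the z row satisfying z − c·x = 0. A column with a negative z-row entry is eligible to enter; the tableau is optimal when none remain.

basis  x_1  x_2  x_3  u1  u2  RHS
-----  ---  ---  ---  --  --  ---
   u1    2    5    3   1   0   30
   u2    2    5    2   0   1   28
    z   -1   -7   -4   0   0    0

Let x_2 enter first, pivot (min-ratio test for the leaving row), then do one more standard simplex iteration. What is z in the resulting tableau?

208/5

Ratio test on column x_2 — row 1: 30/5 = 6; row 2: 28/5 = 28/5. Minimum is 28/5 at row 2 (u2 leaves); pivot element 5.
Pivot on row 2; the z-row RHS becomes 0 − (-7)·(28/5) = 196/5.
Next entering variable (most negative z-row entry -6/5): x_3.
Ratio test on column x_3 — row 1: 2/1 = 2; row 2: (28/5)/(2/5) = 14. Minimum is 2 at row 1 (u1 leaves); pivot element 1.
After the second pivot the z-row RHS is 196/5 − (-6/5)·2 = 208/5.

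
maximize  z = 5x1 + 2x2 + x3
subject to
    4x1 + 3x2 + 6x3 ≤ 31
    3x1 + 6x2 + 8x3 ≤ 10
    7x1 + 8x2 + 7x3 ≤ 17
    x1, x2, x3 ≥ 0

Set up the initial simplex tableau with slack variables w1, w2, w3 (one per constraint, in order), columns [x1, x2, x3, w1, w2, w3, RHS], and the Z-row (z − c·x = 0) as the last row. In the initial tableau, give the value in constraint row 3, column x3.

7

Constraint 3 has coefficient 7 on x3.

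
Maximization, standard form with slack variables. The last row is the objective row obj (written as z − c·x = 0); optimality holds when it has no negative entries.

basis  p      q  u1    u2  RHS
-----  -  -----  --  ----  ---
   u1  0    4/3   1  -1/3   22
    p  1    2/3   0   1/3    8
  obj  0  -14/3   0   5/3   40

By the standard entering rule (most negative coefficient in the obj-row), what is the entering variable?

q

Negative obj-row entries: q: -14/3.
The most negative is -14/3 in column q, so q enters.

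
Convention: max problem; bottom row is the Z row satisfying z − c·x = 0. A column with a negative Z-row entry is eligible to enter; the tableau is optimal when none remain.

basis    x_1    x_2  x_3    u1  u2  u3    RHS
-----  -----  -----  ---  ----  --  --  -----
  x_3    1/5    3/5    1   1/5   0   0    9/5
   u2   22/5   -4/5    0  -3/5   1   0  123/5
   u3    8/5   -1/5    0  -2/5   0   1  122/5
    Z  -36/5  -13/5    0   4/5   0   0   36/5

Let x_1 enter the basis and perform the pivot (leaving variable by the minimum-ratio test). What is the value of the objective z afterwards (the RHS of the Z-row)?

522/11

Ratio test on column x_1 — row 1: (9/5)/(1/5) = 9; row 2: (123/5)/(22/5) = 123/22; row 3: (122/5)/(8/5) = 61/4. Minimum is 123/22 at row 2 (u2 leaves); pivot element 22/5.
Pivot on row 2; the Z-row RHS becomes 36/5 − (-36/5)·(123/22) = 522/11.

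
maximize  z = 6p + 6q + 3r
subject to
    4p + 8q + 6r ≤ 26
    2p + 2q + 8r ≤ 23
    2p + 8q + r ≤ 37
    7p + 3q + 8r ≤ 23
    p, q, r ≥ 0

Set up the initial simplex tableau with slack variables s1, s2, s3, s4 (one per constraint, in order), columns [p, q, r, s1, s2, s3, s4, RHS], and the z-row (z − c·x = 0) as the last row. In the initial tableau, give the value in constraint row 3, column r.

1

Constraint 3 has coefficient 1 on r.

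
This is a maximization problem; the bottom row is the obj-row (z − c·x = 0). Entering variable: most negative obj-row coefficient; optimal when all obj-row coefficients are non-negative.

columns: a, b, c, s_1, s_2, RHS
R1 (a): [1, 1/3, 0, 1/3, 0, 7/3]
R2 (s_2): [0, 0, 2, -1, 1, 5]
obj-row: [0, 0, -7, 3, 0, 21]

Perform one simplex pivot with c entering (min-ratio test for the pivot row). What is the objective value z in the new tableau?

77/2

Ratio test on column c — row 1: entry 0 ≤ 0; row 2: 5/2 = 5/2. Minimum is 5/2 at row 2 (s_2 leaves); pivot element 2.
Pivot on row 2; the obj-row RHS becomes 21 − (-7)·(5/2) = 77/2.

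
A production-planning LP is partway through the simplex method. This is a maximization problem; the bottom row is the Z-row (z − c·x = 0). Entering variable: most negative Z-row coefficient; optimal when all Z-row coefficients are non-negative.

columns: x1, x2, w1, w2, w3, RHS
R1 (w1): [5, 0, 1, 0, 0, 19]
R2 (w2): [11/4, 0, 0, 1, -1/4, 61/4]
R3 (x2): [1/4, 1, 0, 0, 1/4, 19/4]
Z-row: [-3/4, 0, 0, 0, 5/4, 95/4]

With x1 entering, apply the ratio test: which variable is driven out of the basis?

Column x1 entries and ratios — w1: 19/5 = 19/5; w2: (61/4)/(11/4) = 61/11; x2: (19/4)/(1/4) = 19.
Smallest ratio is 19/5 in the row of w1, so w1 leaves.

w1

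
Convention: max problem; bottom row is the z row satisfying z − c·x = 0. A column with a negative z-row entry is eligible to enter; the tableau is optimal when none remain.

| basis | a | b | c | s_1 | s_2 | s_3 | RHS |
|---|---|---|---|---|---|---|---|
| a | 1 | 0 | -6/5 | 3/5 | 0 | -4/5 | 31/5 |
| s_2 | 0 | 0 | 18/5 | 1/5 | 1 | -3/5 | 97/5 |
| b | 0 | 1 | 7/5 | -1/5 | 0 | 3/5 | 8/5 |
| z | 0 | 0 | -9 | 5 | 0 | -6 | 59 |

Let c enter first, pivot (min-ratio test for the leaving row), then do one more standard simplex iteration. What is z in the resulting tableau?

75

Ratio test on column c — row 1: entry -6/5 ≤ 0; row 2: (97/5)/(18/5) = 97/18; row 3: (8/5)/(7/5) = 8/7. Minimum is 8/7 at row 3 (b leaves); pivot element 7/5.
Pivot on row 3; the z-row RHS becomes 59 − (-9)·(8/7) = 485/7.
Next entering variable (most negative z-row entry -15/7): s_3.
Ratio test on column s_3 — row 1: entry -2/7 ≤ 0; row 2: entry -15/7 ≤ 0; row 3: (8/7)/(3/7) = 8/3. Minimum is 8/3 at row 3 (c leaves); pivot element 3/7.
After the second pivot the z-row RHS is 485/7 − (-15/7)·(8/3) = 75.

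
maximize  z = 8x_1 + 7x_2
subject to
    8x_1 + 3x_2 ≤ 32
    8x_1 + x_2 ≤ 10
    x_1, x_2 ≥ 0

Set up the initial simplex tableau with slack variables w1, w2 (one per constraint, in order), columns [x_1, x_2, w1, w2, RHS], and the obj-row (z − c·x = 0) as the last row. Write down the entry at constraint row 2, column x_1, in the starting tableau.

8

Constraint 2 has coefficient 8 on x_1.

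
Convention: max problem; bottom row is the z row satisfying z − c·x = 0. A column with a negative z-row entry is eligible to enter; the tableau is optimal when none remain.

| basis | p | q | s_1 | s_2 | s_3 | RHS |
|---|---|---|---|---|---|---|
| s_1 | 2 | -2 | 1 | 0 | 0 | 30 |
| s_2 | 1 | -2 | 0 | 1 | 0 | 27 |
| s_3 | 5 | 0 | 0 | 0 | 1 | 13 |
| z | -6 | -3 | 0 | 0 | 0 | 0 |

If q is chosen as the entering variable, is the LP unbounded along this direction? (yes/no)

yes

Every constraint-row entry in column q is ≤ 0, so increasing q is unbounded.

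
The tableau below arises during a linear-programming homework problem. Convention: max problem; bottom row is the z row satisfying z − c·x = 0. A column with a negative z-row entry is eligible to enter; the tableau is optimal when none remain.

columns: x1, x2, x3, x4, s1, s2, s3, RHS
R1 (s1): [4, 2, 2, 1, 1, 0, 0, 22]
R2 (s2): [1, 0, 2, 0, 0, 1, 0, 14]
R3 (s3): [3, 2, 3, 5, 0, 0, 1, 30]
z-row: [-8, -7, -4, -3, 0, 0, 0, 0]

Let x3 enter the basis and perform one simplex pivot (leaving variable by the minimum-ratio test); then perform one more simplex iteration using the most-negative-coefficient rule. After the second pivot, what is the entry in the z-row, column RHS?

Ratio test on column x3 — row 1: 22/2 = 11; row 2: 14/2 = 7; row 3: 30/3 = 10. Minimum is 7 at row 2 (s2 leaves); pivot element 2.
Divide row 2 by 2; eliminate column x3 from the other rows.
Second iteration: most negative z-row entry is -7 in column x2, so x2 enters.
Ratio test on column x2 — row 1: 8/2 = 4; row 2: entry 0 ≤ 0; row 3: 9/2 = 9/2. Minimum is 4 at row 1 (s1 leaves); pivot element 2.
Divide row 1 by 2; eliminate column x2 from the other rows.
After both pivots, the entry at the z-row, column RHS is 56.

56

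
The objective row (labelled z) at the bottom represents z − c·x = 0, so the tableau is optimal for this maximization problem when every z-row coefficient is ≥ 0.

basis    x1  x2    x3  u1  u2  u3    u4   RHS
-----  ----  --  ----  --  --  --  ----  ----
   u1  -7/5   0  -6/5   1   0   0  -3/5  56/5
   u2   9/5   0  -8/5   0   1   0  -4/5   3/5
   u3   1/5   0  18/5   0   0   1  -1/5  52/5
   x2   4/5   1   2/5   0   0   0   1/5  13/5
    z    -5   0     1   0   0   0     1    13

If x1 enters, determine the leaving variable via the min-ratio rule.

u2

Column x1 entries and ratios — u1: -7/5 ≤ 0, skip; u2: (3/5)/(9/5) = 1/3; u3: (52/5)/(1/5) = 52; x2: (13/5)/(4/5) = 13/4.
Smallest ratio is 1/3 in the row of u2, so u2 leaves.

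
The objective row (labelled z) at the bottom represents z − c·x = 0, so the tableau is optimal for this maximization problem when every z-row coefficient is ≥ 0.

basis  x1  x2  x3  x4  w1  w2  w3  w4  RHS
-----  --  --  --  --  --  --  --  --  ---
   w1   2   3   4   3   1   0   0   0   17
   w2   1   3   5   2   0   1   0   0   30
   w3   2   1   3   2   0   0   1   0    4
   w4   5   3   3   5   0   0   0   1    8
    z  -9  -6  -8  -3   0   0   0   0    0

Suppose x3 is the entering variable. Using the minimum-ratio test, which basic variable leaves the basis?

Column x3 entries and ratios — w1: 17/4 = 17/4; w2: 30/5 = 6; w3: 4/3 = 4/3; w4: 8/3 = 8/3.
Smallest ratio is 4/3 in the row of w3, so w3 leaves.

w3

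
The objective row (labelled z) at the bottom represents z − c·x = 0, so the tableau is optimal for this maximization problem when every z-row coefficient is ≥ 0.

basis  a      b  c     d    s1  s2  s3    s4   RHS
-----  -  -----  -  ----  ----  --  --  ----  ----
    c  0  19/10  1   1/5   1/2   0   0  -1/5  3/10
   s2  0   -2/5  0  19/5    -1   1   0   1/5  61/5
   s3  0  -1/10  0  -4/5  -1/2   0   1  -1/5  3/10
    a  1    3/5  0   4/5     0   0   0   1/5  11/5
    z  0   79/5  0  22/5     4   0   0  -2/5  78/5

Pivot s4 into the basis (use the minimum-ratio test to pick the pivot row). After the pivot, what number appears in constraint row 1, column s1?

Ratio test on column s4 — row 1: entry -1/5 ≤ 0; row 2: (61/5)/(1/5) = 61; row 3: entry -1/5 ≤ 0; row 4: (11/5)/(1/5) = 11. Minimum is 11 at row 4 (a leaves); pivot element 1/5.
Divide row 4 by 1/5; eliminate column s4 from the other rows.
Row 1 update in column s1: 1/2 − (-1/5)·0 = 1/2.

1/2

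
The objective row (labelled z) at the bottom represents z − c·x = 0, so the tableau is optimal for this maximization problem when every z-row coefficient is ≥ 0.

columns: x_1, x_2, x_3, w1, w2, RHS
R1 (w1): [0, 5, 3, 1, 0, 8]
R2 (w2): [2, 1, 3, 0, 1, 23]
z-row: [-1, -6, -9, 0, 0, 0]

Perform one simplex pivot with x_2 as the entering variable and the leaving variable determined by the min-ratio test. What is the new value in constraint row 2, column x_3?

Ratio test on column x_2 — row 1: 8/5 = 8/5; row 2: 23/1 = 23. Minimum is 8/5 at row 1 (w1 leaves); pivot element 5.
Divide row 1 by 5; eliminate column x_2 from the other rows.
Row 2 update in column x_3: 3 − 1·(3/5) = 12/5.

12/5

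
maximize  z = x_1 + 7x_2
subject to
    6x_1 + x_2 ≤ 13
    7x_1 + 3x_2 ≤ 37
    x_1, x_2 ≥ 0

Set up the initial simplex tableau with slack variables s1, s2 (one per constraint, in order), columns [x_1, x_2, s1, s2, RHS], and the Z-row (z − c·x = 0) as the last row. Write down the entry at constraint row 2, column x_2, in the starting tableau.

Constraint 2 has coefficient 3 on x_2.

3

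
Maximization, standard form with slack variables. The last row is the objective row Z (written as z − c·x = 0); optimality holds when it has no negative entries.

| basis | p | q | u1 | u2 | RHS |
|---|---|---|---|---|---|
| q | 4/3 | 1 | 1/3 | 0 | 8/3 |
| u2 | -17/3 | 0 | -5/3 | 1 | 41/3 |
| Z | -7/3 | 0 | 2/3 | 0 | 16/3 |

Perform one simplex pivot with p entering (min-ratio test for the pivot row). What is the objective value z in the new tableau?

10

Ratio test on column p — row 1: (8/3)/(4/3) = 2; row 2: entry -17/3 ≤ 0. Minimum is 2 at row 1 (q leaves); pivot element 4/3.
Pivot on row 1; the Z-row RHS becomes 16/3 − (-7/3)·2 = 10.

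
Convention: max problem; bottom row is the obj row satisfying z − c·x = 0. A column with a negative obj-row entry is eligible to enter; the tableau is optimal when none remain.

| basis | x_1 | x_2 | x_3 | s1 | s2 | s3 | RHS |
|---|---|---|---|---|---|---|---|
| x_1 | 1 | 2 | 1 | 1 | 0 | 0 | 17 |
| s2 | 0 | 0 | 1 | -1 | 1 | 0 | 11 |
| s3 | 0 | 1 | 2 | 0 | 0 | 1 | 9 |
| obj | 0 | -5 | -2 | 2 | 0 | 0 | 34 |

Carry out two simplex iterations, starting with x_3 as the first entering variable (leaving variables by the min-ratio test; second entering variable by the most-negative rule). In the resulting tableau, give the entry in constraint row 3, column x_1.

Ratio test on column x_3 — row 1: 17/1 = 17; row 2: 11/1 = 11; row 3: 9/2 = 9/2. Minimum is 9/2 at row 3 (s3 leaves); pivot element 2.
Divide row 3 by 2; eliminate column x_3 from the other rows.
Second iteration: most negative obj-row entry is -4 in column x_2, so x_2 enters.
Ratio test on column x_2 — row 1: (25/2)/(3/2) = 25/3; row 2: entry -1/2 ≤ 0; row 3: (9/2)/(1/2) = 9. Minimum is 25/3 at row 1 (x_1 leaves); pivot element 3/2.
Divide row 1 by 3/2; eliminate column x_2 from the other rows.
After both pivots, the entry at constraint row 3, column x_1 is -1/3.

-1/3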